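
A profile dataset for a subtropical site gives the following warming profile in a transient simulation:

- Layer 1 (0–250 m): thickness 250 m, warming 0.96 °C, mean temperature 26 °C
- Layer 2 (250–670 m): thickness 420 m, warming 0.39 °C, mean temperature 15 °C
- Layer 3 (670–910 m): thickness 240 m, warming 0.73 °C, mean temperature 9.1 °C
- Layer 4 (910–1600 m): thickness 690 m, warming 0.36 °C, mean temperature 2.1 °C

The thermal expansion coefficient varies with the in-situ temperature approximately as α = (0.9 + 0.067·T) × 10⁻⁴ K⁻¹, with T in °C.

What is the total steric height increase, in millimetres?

Δh = 147 mm

Layer 1: α = (0.9 + 0.067×26)×10⁻⁴ = 2.642×10⁻⁴ K⁻¹
Layer 2: α = (0.9 + 0.067×15)×10⁻⁴ = 1.905×10⁻⁴ K⁻¹
Layer 3: α = (0.9 + 0.067×9.1)×10⁻⁴ = 1.5097×10⁻⁴ K⁻¹
Layer 4: α = (0.9 + 0.067×2.1)×10⁻⁴ = 1.0407×10⁻⁴ K⁻¹
0–250 m: 2.642×10⁻⁴ × 0.96 × 250 = 0.063408 m
1.905×10⁻⁴ × 420 × 0.39 = 0.0312039 m
0.73 × 1.5097×10⁻⁴ × 240 = 0.026449944 m
Layer 4: 0.36 × 1.0407×10⁻⁴ × 690 = 0.025850988 m
Δh = 0.063408 + 0.0312039 + 0.026449944 + 0.025850988 = 0.146912832 m ≈ 147 mm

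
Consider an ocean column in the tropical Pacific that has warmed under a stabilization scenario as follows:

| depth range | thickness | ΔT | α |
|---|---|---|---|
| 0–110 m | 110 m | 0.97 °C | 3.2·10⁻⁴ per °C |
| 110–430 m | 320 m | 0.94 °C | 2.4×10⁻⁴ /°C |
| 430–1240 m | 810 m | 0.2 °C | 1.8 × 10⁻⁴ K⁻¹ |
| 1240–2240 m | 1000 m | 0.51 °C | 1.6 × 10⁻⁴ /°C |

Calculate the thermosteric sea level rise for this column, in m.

Layer 1: 3.2×10⁻⁴ × 0.97 × 110 = 0.034144 m
110–430 m: 0.94 × 2.4×10⁻⁴ × 320 = 0.072192 m
430–1240 m: 810 × 0.2 × 1.8×10⁻⁴ = 0.02916 m
Layer 4: 0.51 × 1000 × 1.6×10⁻⁴ = 0.08160 m
Δh = 0.034144 + 0.072192 + 0.02916 + 0.08160 = 0.217096 m ≈ 0.217 m

Δh = 0.217 m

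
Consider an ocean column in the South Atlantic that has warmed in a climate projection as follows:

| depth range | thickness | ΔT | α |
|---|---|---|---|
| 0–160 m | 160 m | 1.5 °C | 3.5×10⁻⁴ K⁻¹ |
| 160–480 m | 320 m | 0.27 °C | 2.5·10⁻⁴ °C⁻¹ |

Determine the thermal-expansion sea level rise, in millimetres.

Layer 1: 160 × 3.5×10⁻⁴ × 1.5 = 0.08400 m
0.27 × 320 × 2.5×10⁻⁴ = 0.02160 m
Δh = 0.08400 + 0.02160 = 0.10560 m ≈ 110 mm

about 110 mm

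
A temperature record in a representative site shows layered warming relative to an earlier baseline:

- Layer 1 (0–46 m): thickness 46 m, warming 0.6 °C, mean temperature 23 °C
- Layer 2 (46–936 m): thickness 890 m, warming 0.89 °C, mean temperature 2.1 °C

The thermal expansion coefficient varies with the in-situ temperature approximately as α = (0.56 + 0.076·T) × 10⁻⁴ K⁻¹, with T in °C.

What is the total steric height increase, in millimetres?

63 mm of thermosteric rise

Layer 1: α = (0.56 + 0.076×23)×10⁻⁴ = 2.308×10⁻⁴ K⁻¹
Layer 2: α = (0.56 + 0.076×2.1)×10⁻⁴ = 0.7196×10⁻⁴ K⁻¹
Layer 1: 2.308×10⁻⁴ × 46 × 0.6 = 0.00637008 m
Layer 2: 890 × 0.7196×10⁻⁴ × 0.89 = 0.056999516 m
Δh = 0.00637008 + 0.056999516 = 0.063369596 m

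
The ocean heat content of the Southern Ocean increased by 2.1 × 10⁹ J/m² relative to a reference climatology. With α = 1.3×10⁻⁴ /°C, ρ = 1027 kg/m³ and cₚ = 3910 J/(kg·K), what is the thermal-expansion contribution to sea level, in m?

about 0.0680 m

Δh = αQ/(ρcₚ) = 1.3×10⁻⁴ × 2.1×10⁹ / (1027 × 3910) ≈ 0.067985 m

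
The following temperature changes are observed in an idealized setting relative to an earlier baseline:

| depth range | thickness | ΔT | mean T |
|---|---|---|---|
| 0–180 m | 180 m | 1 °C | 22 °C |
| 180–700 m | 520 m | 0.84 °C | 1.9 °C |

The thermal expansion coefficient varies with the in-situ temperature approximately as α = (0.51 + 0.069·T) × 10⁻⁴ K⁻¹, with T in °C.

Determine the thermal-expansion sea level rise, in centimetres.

Layer 1: α = (0.51 + 0.069×22)×10⁻⁴ = 2.028×10⁻⁴ K⁻¹
Layer 2: α = (0.51 + 0.069×1.9)×10⁻⁴ = 0.6411×10⁻⁴ K⁻¹
2.028×10⁻⁴ × 180 × 1 = 0.036504 m
180–700 m: 0.6411×10⁻⁴ × 520 × 0.84 = 0.028003248 m
Δh = 0.036504 + 0.028003248 = 0.064507248 m

about 6.45 cm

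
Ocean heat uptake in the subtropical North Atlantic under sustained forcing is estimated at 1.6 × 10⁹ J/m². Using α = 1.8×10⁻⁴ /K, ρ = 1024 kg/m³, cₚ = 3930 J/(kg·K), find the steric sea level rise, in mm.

Δh = αQ/(ρcₚ) = 1.8×10⁻⁴ × 1.6×10⁹ / (1024 × 3930) ≈ 0.071565 m

Δh ≈ 71.6 mm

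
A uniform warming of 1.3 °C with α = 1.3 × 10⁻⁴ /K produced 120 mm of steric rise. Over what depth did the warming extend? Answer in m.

about 710 m

H = Δh/(αΔT) = 0.12 / (1.3×10⁻⁴ × 1.3) ≈ 710.1 m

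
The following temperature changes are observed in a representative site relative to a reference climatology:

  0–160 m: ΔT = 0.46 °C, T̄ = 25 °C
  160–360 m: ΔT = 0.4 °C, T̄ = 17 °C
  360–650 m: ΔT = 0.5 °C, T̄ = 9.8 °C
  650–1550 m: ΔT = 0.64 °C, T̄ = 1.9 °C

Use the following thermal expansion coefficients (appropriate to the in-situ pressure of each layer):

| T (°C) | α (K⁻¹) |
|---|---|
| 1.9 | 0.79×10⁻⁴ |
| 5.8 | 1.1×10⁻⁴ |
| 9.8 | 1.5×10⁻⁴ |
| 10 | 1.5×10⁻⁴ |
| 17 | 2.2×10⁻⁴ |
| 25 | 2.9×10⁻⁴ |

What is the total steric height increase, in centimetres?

Δh ≈ 10.6 cm

Layer 1 at 25 °C → α = 2.9×10⁻⁴ K⁻¹
Layer 2 at 17 °C → α = 2.2×10⁻⁴ K⁻¹
Layer 3 at 9.8 °C → α = 1.5×10⁻⁴ K⁻¹
Layer 4 at 1.9 °C → α = 0.79×10⁻⁴ K⁻¹
Layer 1: 160 × 0.46 × 2.9×10⁻⁴ = 0.021344 m
0.4 × 200 × 2.2×10⁻⁴ = 0.01760 m
0.5 × 1.5×10⁻⁴ × 290 = 0.02175 m
650–1550 m: 0.79×10⁻⁴ × 0.64 × 900 = 0.045504 m
Δh = 0.021344 + 0.01760 + 0.02175 + 0.045504 = 0.106198 m ≈ 10.6 cm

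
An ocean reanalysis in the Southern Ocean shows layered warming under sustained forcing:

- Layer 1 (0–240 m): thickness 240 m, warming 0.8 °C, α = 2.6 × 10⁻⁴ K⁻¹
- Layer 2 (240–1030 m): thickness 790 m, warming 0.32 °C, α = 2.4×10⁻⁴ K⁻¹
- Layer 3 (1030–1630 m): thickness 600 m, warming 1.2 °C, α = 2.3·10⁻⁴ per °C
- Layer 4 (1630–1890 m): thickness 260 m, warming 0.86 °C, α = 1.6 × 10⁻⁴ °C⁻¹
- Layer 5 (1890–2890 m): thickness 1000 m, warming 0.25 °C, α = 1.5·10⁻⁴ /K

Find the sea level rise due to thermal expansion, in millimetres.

349 mm of thermosteric rise

0.8 × 2.6×10⁻⁴ × 240 = 0.04992 m
Layer 2: 0.32 × 790 × 2.4×10⁻⁴ = 0.060672 m
Layer 3: 600 × 2.3×10⁻⁴ × 1.2 = 0.16560 m
1.6×10⁻⁴ × 0.86 × 260 = 0.035776 m
Layer 5: 1000 × 1.5×10⁻⁴ × 0.25 = 0.03750 m
Δh = 0.04992 + 0.060672 + 0.16560 + 0.035776 + 0.03750 = 0.349468 m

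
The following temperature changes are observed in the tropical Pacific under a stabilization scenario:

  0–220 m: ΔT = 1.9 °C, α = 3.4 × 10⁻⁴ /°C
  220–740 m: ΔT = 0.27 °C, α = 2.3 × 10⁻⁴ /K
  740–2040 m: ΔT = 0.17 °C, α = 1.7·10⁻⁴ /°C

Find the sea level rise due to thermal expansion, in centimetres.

220 × 1.9 × 3.4×10⁻⁴ = 0.14212 m
Layer 2: 2.3×10⁻⁴ × 0.27 × 520 = 0.032292 m
740–2040 m: 0.17 × 1.7×10⁻⁴ × 1300 = 0.03757 m
Δh = 0.14212 + 0.032292 + 0.03757 = 0.211982 m

about 21.2 cm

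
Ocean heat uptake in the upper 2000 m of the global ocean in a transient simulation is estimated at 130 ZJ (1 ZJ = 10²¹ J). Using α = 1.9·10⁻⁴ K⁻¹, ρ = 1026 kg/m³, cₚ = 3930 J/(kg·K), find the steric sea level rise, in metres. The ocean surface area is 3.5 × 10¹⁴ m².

0.0175 m

Per unit area: Q = 130×10²¹ / (3.5×10¹⁴) ≈ 3.714×10⁸ J/m²
Δh = αQ/(ρcₚ) = 1.9×10⁻⁴ × 3.714×10⁸ / (1026 × 3930) ≈ 0.017501 m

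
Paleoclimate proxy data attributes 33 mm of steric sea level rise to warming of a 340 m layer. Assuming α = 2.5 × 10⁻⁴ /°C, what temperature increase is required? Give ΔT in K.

ΔT = Δh/(αH) = 0.033 / (2.5×10⁻⁴ × 340) ≈ 0.3882 K

0.388 K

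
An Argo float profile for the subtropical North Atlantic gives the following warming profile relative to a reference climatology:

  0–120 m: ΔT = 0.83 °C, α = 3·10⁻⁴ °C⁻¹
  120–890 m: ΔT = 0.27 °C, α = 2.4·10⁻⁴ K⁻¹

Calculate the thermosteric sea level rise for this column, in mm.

120 × 0.83 × 3×10⁻⁴ = 0.02988 m
2.4×10⁻⁴ × 770 × 0.27 = 0.049896 m
Δh = 0.02988 + 0.049896 = 0.079776 m

79.8 mm of thermosteric rise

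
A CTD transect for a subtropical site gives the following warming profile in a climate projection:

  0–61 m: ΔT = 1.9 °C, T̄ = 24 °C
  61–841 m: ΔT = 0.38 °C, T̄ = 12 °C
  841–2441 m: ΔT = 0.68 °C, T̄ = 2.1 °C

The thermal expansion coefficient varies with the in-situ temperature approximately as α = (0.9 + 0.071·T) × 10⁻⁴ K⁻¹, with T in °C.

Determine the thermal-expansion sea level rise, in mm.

about 196 mm

Layer 1: α = (0.9 + 0.071×24)×10⁻⁴ = 2.604×10⁻⁴ K⁻¹
Layer 2: α = (0.9 + 0.071×12)×10⁻⁴ = 1.752×10⁻⁴ K⁻¹
Layer 3: α = (0.9 + 0.071×2.1)×10⁻⁴ = 1.0491×10⁻⁴ K⁻¹
Layer 1: 2.604×10⁻⁴ × 61 × 1.9 = 0.03018036 m
1.752×10⁻⁴ × 0.38 × 780 = 0.05192928 m
Layer 3: 1.0491×10⁻⁴ × 1600 × 0.68 = 0.11414208 m
Δh = 0.03018036 + 0.05192928 + 0.11414208 = 0.19625172 m ≈ 196 mm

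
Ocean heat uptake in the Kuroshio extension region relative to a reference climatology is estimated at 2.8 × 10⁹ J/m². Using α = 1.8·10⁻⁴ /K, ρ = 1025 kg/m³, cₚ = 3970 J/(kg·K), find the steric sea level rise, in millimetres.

Δh = αQ/(ρcₚ) = 1.8×10⁻⁴ × 2.8×10⁹ / (1025 × 3970) ≈ 0.12386 m

120 mm of thermosteric rise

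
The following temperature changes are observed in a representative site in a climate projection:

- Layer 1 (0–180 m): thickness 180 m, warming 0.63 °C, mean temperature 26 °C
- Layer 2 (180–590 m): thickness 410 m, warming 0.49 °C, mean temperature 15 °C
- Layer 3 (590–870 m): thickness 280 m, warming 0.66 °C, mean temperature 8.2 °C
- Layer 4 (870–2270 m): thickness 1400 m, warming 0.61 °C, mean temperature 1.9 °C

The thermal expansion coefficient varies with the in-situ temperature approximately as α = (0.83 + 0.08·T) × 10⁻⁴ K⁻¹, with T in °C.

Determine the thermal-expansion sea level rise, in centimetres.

Layer 1: α = (0.83 + 0.08×26)×10⁻⁴ = 2.91×10⁻⁴ K⁻¹
Layer 2: α = (0.83 + 0.08×15)×10⁻⁴ = 2.03×10⁻⁴ K⁻¹
Layer 3: α = (0.83 + 0.08×8.2)×10⁻⁴ = 1.486×10⁻⁴ K⁻¹
Layer 4: α = (0.83 + 0.08×1.9)×10⁻⁴ = 0.982×10⁻⁴ K⁻¹
0.63 × 180 × 2.91×10⁻⁴ = 0.0329994 m
2.03×10⁻⁴ × 410 × 0.49 = 0.0407827 m
590–870 m: 0.66 × 280 × 1.486×10⁻⁴ = 0.02746128 m
0.982×10⁻⁴ × 0.61 × 1400 = 0.0838628 m
Δh = 0.0329994 + 0.0407827 + 0.02746128 + 0.0838628 = 0.18510618 m ≈ 18.5 cm

18.5 cm of thermosteric rise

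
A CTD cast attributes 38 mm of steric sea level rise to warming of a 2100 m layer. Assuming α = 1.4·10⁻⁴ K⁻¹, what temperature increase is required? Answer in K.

ΔT = Δh/(αH) = 0.038 / (1.4×10⁻⁴ × 2100) ≈ 0.1293 K

about 0.13 K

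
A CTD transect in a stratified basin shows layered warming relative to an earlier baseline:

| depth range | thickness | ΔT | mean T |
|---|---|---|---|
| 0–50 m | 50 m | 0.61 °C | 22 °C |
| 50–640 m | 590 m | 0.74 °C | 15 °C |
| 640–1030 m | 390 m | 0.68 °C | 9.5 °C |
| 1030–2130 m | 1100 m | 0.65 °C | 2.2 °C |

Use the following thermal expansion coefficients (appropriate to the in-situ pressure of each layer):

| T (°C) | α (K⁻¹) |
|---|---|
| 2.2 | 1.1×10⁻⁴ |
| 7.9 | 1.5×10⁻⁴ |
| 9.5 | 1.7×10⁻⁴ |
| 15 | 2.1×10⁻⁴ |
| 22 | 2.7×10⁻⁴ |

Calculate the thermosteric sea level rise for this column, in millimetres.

Layer 1 at 22 °C → α = 2.7×10⁻⁴ K⁻¹
Layer 2 at 15 °C → α = 2.1×10⁻⁴ K⁻¹
Layer 3 at 9.5 °C → α = 1.7×10⁻⁴ K⁻¹
Layer 4 at 2.2 °C → α = 1.1×10⁻⁴ K⁻¹
0.61 × 2.7×10⁻⁴ × 50 = 0.008235 m
Layer 2: 0.74 × 590 × 2.1×10⁻⁴ = 0.091686 m
640–1030 m: 0.68 × 1.7×10⁻⁴ × 390 = 0.045084 m
Layer 4: 1100 × 1.1×10⁻⁴ × 0.65 = 0.07865 m
Δh = 0.008235 + 0.091686 + 0.045084 + 0.07865 = 0.223655 m ≈ 224 mm

about 224 mm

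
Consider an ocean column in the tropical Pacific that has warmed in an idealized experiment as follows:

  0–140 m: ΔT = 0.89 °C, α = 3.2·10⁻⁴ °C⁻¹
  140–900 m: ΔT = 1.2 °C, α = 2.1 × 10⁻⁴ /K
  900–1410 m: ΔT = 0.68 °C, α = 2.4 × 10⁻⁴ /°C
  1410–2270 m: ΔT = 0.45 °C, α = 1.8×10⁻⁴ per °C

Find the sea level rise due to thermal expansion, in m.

0–140 m: 0.89 × 3.2×10⁻⁴ × 140 = 0.039872 m
1.2 × 2.1×10⁻⁴ × 760 = 0.19152 m
900–1410 m: 510 × 0.68 × 2.4×10⁻⁴ = 0.083232 m
1410–2270 m: 860 × 1.8×10⁻⁴ × 0.45 = 0.06966 m
Δh = 0.039872 + 0.19152 + 0.083232 + 0.06966 = 0.384284 m

0.384 m of thermosteric rise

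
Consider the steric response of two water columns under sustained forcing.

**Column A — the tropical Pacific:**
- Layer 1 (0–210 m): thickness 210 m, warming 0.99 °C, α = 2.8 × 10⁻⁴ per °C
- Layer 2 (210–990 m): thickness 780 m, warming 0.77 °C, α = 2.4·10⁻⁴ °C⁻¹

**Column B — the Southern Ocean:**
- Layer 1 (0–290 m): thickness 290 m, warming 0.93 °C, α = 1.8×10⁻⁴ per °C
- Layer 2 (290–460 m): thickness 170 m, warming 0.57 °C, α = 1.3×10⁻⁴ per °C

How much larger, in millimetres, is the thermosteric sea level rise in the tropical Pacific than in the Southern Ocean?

141 mm

A 0–210 m: 2.8×10⁻⁴ × 210 × 0.99 = 0.058212 m
A 210–990 m: 2.4×10⁻⁴ × 780 × 0.77 = 0.144144 m
A total: 0.202356 m
B 290 × 1.8×10⁻⁴ × 0.93 = 0.048546 m
B 290–460 m: 0.57 × 170 × 1.3×10⁻⁴ = 0.012597 m
B total: 0.061143 m
Difference: 0.202356 − 0.061143 = 0.141213 m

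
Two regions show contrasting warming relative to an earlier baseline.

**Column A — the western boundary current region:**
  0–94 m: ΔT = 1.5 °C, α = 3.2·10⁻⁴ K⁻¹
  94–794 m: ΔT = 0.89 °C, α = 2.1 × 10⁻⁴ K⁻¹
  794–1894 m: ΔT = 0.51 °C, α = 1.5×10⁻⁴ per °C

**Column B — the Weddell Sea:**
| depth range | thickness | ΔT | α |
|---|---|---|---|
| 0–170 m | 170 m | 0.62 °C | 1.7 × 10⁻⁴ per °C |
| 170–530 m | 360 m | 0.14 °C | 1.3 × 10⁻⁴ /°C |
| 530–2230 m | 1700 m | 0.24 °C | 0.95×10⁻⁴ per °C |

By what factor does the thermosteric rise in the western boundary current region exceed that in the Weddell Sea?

4.11

A 1.5 × 3.2×10⁻⁴ × 94 = 0.04512 m
A Layer 2: 2.1×10⁻⁴ × 0.89 × 700 = 0.13083 m
A 1100 × 0.51 × 1.5×10⁻⁴ = 0.08415 m
A total: 0.26010 m
B 1.7×10⁻⁴ × 0.62 × 170 = 0.017918 m
B 360 × 1.3×10⁻⁴ × 0.14 = 0.006552 m
B 0.24 × 0.95×10⁻⁴ × 1700 = 0.03876 m
B total: 0.06323 m
Ratio: 0.26010 / 0.06323 ≈ 4.114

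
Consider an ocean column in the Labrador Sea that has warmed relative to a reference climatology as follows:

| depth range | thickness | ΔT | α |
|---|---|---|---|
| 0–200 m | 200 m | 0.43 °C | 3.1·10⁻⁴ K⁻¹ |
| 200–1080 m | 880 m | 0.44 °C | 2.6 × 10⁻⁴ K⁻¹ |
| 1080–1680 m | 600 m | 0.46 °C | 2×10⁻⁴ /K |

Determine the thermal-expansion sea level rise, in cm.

Δh = 18.3 cm

0–200 m: 200 × 0.43 × 3.1×10⁻⁴ = 0.02666 m
200–1080 m: 2.6×10⁻⁴ × 880 × 0.44 = 0.100672 m
Layer 3: 0.46 × 2×10⁻⁴ × 600 = 0.05520 m
Δh = 0.02666 + 0.100672 + 0.05520 = 0.182532 m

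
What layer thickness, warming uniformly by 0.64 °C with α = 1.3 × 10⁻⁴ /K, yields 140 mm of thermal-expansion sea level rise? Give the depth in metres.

H = Δh/(αΔT) = 0.14 / (1.3×10⁻⁴ × 0.64) ≈ 1683 m

1680 m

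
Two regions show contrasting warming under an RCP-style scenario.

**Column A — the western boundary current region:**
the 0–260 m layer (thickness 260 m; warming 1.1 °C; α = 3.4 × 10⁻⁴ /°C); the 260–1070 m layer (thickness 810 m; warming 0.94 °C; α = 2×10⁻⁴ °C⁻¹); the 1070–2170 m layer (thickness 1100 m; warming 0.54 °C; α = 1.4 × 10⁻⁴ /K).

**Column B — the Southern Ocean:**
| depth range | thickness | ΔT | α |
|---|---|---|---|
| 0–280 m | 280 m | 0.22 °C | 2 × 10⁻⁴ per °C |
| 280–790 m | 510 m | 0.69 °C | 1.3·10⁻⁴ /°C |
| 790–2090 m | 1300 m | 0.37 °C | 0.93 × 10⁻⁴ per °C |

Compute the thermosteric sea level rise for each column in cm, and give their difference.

Δh_A ≈ 33 cm, Δh_B ≈ 10 cm; difference ≈ 23 cm

A Layer 1: 1.1 × 260 × 3.4×10⁻⁴ = 0.09724 m
A 0.94 × 810 × 2×10⁻⁴ = 0.15228 m
A 0.54 × 1.4×10⁻⁴ × 1100 = 0.08316 m
A total: 0.33268 m
B 280 × 2×10⁻⁴ × 0.22 = 0.01232 m
B 280–790 m: 0.69 × 510 × 1.3×10⁻⁴ = 0.045747 m
B 790–2090 m: 0.37 × 1300 × 0.93×10⁻⁴ = 0.044733 m
B total: 0.10280 m
Difference: 0.33268 − 0.10280 = 0.22988 m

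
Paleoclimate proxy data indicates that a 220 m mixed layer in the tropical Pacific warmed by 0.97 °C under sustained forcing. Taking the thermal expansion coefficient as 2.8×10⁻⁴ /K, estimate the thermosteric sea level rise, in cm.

Δh = αΔT·H = 2.8×10⁻⁴ × 0.97 × 220 = 0.059752 m

about 5.98 cm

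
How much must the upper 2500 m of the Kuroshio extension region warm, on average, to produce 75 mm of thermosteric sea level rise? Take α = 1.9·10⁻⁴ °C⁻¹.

ΔT = Δh/(αH) = 0.075 / (1.9×10⁻⁴ × 2500) ≈ 0.1579 K

ΔT ≈ 0.158 K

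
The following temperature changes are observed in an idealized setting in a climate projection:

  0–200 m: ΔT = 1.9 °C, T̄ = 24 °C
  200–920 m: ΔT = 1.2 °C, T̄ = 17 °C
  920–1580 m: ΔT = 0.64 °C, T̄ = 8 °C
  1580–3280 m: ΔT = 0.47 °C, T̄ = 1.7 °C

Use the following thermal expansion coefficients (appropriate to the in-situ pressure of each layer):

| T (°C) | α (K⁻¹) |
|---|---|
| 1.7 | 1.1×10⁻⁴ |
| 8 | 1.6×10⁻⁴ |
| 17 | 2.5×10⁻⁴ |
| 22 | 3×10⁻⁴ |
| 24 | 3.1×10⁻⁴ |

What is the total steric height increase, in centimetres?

Layer 1 at 24 °C → α = 3.1×10⁻⁴ K⁻¹
Layer 2 at 17 °C → α = 2.5×10⁻⁴ K⁻¹
Layer 3 at 8 °C → α = 1.6×10⁻⁴ K⁻¹
Layer 4 at 1.7 °C → α = 1.1×10⁻⁴ K⁻¹
0–200 m: 200 × 3.1×10⁻⁴ × 1.9 = 0.11780 m
Layer 2: 720 × 1.2 × 2.5×10⁻⁴ = 0.21600 m
Layer 3: 0.64 × 1.6×10⁻⁴ × 660 = 0.067584 m
Layer 4: 1700 × 0.47 × 1.1×10⁻⁴ = 0.08789 m
Δh = 0.11780 + 0.21600 + 0.067584 + 0.08789 = 0.489274 m

Δh = 48.9 cm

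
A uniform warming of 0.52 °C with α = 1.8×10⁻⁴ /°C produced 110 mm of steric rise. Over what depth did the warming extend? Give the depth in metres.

H = Δh/(αΔT) = 0.11 / (1.8×10⁻⁴ × 0.52) ≈ 1175 m

1180 m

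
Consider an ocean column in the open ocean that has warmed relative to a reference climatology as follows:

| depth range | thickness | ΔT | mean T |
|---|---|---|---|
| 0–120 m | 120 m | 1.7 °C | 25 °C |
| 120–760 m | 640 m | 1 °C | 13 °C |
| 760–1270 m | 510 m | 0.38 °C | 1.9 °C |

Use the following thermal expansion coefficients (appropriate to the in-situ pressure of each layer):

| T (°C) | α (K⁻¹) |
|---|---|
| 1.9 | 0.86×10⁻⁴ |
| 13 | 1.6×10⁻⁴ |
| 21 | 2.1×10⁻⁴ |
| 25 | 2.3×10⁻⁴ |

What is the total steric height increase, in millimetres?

166 mm of thermosteric rise

Layer 1 at 25 °C → α = 2.3×10⁻⁴ K⁻¹
Layer 2 at 13 °C → α = 1.6×10⁻⁴ K⁻¹
Layer 3 at 1.9 °C → α = 0.86×10⁻⁴ K⁻¹
Layer 1: 2.3×10⁻⁴ × 120 × 1.7 = 0.04692 m
Layer 2: 640 × 1 × 1.6×10⁻⁴ = 0.10240 m
510 × 0.38 × 0.86×10⁻⁴ = 0.0166668 m
Δh = 0.04692 + 0.10240 + 0.0166668 = 0.1659868 m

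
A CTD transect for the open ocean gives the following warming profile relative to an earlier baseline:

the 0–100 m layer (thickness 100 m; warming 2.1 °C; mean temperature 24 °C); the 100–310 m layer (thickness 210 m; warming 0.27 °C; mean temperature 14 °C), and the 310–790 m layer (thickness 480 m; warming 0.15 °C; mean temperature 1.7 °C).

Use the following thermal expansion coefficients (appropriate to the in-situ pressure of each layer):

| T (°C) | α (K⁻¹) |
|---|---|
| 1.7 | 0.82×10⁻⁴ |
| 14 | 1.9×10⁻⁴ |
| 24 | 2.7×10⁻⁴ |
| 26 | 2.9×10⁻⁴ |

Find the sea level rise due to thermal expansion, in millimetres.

Layer 1 at 24 °C → α = 2.7×10⁻⁴ K⁻¹
Layer 2 at 14 °C → α = 1.9×10⁻⁴ K⁻¹
Layer 3 at 1.7 °C → α = 0.82×10⁻⁴ K⁻¹
Layer 1: 100 × 2.7×10⁻⁴ × 2.1 = 0.05670 m
100–310 m: 1.9×10⁻⁴ × 0.27 × 210 = 0.010773 m
0.15 × 0.82×10⁻⁴ × 480 = 0.005904 m
Δh = 0.05670 + 0.010773 + 0.005904 = 0.073377 m ≈ 73.4 mm

73.4 mm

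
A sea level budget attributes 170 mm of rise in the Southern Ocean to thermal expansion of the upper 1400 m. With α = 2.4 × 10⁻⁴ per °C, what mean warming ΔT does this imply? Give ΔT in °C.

ΔT ≈ 0.506 °C

ΔT = Δh/(αH) = 0.17 / (2.4×10⁻⁴ × 1400) ≈ 0.5060 °C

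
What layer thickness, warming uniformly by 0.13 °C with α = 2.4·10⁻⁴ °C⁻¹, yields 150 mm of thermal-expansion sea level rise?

about 4810 m

H = Δh/(αΔT) = 0.15 / (2.4×10⁻⁴ × 0.13) ≈ 4808 m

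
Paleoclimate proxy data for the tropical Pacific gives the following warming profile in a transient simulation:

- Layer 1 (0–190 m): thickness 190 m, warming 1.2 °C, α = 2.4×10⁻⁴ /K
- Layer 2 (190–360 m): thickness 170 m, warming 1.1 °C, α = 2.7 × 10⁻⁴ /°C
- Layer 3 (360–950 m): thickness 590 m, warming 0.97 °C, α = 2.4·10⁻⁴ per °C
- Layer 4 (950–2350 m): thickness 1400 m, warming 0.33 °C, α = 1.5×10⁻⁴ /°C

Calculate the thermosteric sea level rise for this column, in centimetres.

2.4×10⁻⁴ × 190 × 1.2 = 0.05472 m
Layer 2: 1.1 × 170 × 2.7×10⁻⁴ = 0.05049 m
590 × 2.4×10⁻⁴ × 0.97 = 0.137352 m
1400 × 1.5×10⁻⁴ × 0.33 = 0.06930 m
Δh = 0.05472 + 0.05049 + 0.137352 + 0.06930 = 0.311862 m

Δh = 31.2 cm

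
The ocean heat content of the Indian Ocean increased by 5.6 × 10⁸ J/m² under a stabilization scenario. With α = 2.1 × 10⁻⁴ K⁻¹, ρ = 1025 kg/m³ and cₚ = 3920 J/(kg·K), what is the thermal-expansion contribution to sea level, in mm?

Δh = αQ/(ρcₚ) = 2.1×10⁻⁴ × 5.6×10⁸ / (1025 × 3920) ≈ 0.029268 m

Δh ≈ 29 mm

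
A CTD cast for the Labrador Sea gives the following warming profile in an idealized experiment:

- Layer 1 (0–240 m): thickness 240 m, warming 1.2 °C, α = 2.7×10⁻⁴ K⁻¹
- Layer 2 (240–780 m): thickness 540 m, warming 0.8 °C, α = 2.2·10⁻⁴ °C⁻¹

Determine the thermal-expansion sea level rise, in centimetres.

0–240 m: 2.7×10⁻⁴ × 240 × 1.2 = 0.07776 m
0.8 × 2.2×10⁻⁴ × 540 = 0.09504 m
Δh = 0.07776 + 0.09504 = 0.17280 m ≈ 17 cm

17 cm of thermosteric rise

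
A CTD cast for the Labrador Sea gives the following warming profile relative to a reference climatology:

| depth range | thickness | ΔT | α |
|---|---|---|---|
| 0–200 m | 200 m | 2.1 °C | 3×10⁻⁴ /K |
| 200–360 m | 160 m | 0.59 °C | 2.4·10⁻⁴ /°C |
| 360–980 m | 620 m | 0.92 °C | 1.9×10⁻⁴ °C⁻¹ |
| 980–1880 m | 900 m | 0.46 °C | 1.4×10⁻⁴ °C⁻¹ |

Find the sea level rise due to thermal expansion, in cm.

0–200 m: 3×10⁻⁴ × 200 × 2.1 = 0.12600 m
200–360 m: 160 × 2.4×10⁻⁴ × 0.59 = 0.022656 m
360–980 m: 0.92 × 1.9×10⁻⁴ × 620 = 0.108376 m
Layer 4: 0.46 × 900 × 1.4×10⁻⁴ = 0.05796 m
Δh = 0.12600 + 0.022656 + 0.108376 + 0.05796 = 0.314992 m

31 cm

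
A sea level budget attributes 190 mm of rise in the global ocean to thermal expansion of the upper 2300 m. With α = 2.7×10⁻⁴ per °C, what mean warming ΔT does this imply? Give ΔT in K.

about 0.306 K

ΔT = Δh/(αH) = 0.19 / (2.7×10⁻⁴ × 2300) ≈ 0.3060 K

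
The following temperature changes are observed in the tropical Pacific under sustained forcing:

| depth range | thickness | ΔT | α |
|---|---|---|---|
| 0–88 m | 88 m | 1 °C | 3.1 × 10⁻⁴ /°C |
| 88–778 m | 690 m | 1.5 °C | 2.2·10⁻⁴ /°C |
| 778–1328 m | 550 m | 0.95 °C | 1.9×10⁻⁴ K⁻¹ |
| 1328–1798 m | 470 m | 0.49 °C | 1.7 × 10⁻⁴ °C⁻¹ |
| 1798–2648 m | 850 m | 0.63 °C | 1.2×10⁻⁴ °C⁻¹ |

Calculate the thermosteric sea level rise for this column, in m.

3.1×10⁻⁴ × 88 × 1 = 0.02728 m
88–778 m: 1.5 × 2.2×10⁻⁴ × 690 = 0.22770 m
550 × 0.95 × 1.9×10⁻⁴ = 0.099275 m
0.49 × 1.7×10⁻⁴ × 470 = 0.039151 m
1798–2648 m: 850 × 0.63 × 1.2×10⁻⁴ = 0.06426 m
Δh = 0.02728 + 0.22770 + 0.099275 + 0.039151 + 0.06426 = 0.457666 m

0.46 m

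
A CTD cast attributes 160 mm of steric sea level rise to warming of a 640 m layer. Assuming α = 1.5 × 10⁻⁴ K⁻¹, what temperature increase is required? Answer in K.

ΔT ≈ 1.67 K

ΔT = Δh/(αH) = 0.16 / (1.5×10⁻⁴ × 640) ≈ 1.667 K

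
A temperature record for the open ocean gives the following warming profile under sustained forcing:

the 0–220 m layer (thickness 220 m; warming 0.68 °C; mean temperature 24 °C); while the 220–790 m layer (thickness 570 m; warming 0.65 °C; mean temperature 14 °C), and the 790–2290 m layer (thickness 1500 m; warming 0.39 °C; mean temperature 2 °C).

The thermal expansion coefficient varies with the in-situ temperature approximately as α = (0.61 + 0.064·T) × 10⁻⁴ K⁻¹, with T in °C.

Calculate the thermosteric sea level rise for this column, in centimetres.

Layer 1: α = (0.61 + 0.064×24)×10⁻⁴ = 2.146×10⁻⁴ K⁻¹
Layer 2: α = (0.61 + 0.064×14)×10⁻⁴ = 1.506×10⁻⁴ K⁻¹
Layer 3: α = (0.61 + 0.064×2)×10⁻⁴ = 0.738×10⁻⁴ K⁻¹
0.68 × 2.146×10⁻⁴ × 220 = 0.03210416 m
Layer 2: 570 × 0.65 × 1.506×10⁻⁴ = 0.0557973 m
1500 × 0.738×10⁻⁴ × 0.39 = 0.043173 m
Δh = 0.03210416 + 0.0557973 + 0.043173 = 0.13107446 m

Δh = 13 cm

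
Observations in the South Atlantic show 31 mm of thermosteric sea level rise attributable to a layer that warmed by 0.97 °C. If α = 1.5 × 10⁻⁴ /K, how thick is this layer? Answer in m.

H = Δh/(αΔT) = 0.031 / (1.5×10⁻⁴ × 0.97) ≈ 213.1 m

210 m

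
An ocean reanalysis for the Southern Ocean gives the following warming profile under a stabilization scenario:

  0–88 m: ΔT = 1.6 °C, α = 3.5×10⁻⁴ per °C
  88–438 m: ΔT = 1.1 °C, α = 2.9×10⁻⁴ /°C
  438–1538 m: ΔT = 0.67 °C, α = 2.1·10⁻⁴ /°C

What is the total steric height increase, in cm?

about 31.6 cm

0–88 m: 88 × 1.6 × 3.5×10⁻⁴ = 0.04928 m
88–438 m: 350 × 2.9×10⁻⁴ × 1.1 = 0.11165 m
1100 × 2.1×10⁻⁴ × 0.67 = 0.15477 m
Δh = 0.04928 + 0.11165 + 0.15477 = 0.31570 m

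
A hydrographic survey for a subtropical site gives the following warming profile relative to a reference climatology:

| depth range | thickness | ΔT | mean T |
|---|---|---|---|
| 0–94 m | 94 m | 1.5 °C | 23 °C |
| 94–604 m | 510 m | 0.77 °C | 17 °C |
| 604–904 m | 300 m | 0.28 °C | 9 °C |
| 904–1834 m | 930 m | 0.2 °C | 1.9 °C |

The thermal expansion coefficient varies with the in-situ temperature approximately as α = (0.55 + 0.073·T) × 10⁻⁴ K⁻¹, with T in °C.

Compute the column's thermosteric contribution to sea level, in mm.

about 125 mm

Layer 1: α = (0.55 + 0.073×23)×10⁻⁴ = 2.229×10⁻⁴ K⁻¹
Layer 2: α = (0.55 + 0.073×17)×10⁻⁴ = 1.791×10⁻⁴ K⁻¹
Layer 3: α = (0.55 + 0.073×9)×10⁻⁴ = 1.207×10⁻⁴ K⁻¹
Layer 4: α = (0.55 + 0.073×1.9)×10⁻⁴ = 0.6887×10⁻⁴ K⁻¹
Layer 1: 2.229×10⁻⁴ × 1.5 × 94 = 0.0314289 m
1.791×10⁻⁴ × 510 × 0.77 = 0.07033257 m
1.207×10⁻⁴ × 300 × 0.28 = 0.0101388 m
904–1834 m: 0.6887×10⁻⁴ × 0.2 × 930 = 0.01280982 m
Δh = 0.0314289 + 0.07033257 + 0.0101388 + 0.01280982 = 0.12471009 m ≈ 125 mm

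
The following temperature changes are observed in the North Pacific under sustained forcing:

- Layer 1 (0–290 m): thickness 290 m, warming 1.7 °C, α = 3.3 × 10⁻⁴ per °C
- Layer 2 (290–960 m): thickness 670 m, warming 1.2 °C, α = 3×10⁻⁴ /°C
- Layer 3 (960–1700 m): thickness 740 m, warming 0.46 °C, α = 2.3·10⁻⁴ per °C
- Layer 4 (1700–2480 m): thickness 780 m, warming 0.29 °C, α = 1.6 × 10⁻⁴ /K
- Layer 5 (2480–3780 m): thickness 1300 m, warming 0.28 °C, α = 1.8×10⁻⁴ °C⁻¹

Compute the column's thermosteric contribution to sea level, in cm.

290 × 3.3×10⁻⁴ × 1.7 = 0.16269 m
Layer 2: 670 × 1.2 × 3×10⁻⁴ = 0.24120 m
740 × 2.3×10⁻⁴ × 0.46 = 0.078292 m
Layer 4: 0.29 × 780 × 1.6×10⁻⁴ = 0.036192 m
1.8×10⁻⁴ × 1300 × 0.28 = 0.06552 m
Δh = 0.16269 + 0.24120 + 0.078292 + 0.036192 + 0.06552 = 0.583894 m

about 58.4 cm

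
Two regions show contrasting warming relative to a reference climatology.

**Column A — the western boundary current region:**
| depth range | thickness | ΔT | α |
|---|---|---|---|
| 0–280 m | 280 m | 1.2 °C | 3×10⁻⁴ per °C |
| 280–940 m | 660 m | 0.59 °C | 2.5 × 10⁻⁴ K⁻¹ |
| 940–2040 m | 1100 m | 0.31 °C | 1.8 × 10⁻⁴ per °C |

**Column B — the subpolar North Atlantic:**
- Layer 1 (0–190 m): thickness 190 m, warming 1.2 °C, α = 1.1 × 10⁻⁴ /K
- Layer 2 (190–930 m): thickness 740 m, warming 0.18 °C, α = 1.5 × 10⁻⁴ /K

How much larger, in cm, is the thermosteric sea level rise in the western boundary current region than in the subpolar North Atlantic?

A 0–280 m: 1.2 × 3×10⁻⁴ × 280 = 0.10080 m
A Layer 2: 660 × 2.5×10⁻⁴ × 0.59 = 0.09735 m
A 0.31 × 1.8×10⁻⁴ × 1100 = 0.06138 m
A total: 0.25953 m
B 190 × 1.2 × 1.1×10⁻⁴ = 0.02508 m
B Layer 2: 740 × 1.5×10⁻⁴ × 0.18 = 0.01998 m
B total: 0.04506 m
Difference: 0.25953 − 0.04506 = 0.21447 m

21 cm larger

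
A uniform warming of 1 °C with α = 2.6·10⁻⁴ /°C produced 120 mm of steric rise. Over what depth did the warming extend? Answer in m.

about 462 m

H = Δh/(αΔT) = 0.12 / (2.6×10⁻⁴ × 1) ≈ 461.5 m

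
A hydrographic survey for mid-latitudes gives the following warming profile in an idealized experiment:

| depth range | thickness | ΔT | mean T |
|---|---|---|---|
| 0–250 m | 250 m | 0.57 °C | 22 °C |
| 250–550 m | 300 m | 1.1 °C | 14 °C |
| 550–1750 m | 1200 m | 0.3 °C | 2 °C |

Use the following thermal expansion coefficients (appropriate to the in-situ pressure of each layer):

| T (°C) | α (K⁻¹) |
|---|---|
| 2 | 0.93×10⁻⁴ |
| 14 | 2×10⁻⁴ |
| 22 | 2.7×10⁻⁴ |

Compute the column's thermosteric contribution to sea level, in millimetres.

Δh = 140 mm

Layer 1 at 22 °C → α = 2.7×10⁻⁴ K⁻¹
Layer 2 at 14 °C → α = 2×10⁻⁴ K⁻¹
Layer 3 at 2 °C → α = 0.93×10⁻⁴ K⁻¹
2.7×10⁻⁴ × 0.57 × 250 = 0.038475 m
250–550 m: 1.1 × 2×10⁻⁴ × 300 = 0.06600 m
550–1750 m: 0.93×10⁻⁴ × 1200 × 0.3 = 0.03348 m
Δh = 0.038475 + 0.06600 + 0.03348 = 0.137955 m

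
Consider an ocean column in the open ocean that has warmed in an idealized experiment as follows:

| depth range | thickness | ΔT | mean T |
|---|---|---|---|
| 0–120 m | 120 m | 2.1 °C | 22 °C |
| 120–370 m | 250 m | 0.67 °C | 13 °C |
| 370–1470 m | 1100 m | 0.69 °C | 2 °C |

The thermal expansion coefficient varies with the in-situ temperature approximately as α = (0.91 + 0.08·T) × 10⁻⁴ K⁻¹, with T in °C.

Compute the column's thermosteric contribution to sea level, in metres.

Layer 1: α = (0.91 + 0.08×22)×10⁻⁴ = 2.67×10⁻⁴ K⁻¹
Layer 2: α = (0.91 + 0.08×13)×10⁻⁴ = 1.95×10⁻⁴ K⁻¹
Layer 3: α = (0.91 + 0.08×2)×10⁻⁴ = 1.07×10⁻⁴ K⁻¹
0–120 m: 2.1 × 2.67×10⁻⁴ × 120 = 0.067284 m
120–370 m: 1.95×10⁻⁴ × 0.67 × 250 = 0.0326625 m
Layer 3: 1.07×10⁻⁴ × 0.69 × 1100 = 0.081213 m
Δh = 0.067284 + 0.0326625 + 0.081213 = 0.1811595 m

Δh ≈ 0.181 m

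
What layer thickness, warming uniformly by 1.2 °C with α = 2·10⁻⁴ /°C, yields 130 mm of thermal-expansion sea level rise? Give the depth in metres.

H = Δh/(αΔT) = 0.13 / (2×10⁻⁴ × 1.2) ≈ 541.7 m

about 542 m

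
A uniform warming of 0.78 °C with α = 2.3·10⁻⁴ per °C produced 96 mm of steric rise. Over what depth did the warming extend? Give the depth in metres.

H = Δh/(αΔT) = 0.096 / (2.3×10⁻⁴ × 0.78) ≈ 535.1 m

540 m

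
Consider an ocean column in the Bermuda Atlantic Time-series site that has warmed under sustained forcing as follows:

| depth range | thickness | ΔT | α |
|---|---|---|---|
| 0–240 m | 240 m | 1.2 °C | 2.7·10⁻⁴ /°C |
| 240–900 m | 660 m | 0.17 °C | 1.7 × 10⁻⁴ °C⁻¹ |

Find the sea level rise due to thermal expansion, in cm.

240 × 1.2 × 2.7×10⁻⁴ = 0.07776 m
240–900 m: 0.17 × 1.7×10⁻⁴ × 660 = 0.019074 m
Δh = 0.07776 + 0.019074 = 0.096834 m

9.68 cm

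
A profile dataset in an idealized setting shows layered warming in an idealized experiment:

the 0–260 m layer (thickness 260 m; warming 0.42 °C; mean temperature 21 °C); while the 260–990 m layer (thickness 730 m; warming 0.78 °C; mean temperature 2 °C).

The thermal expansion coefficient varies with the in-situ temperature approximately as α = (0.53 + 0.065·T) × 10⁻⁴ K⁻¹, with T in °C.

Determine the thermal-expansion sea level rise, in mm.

Layer 1: α = (0.53 + 0.065×21)×10⁻⁴ = 1.895×10⁻⁴ K⁻¹
Layer 2: α = (0.53 + 0.065×2)×10⁻⁴ = 0.66×10⁻⁴ K⁻¹
0–260 m: 0.42 × 260 × 1.895×10⁻⁴ = 0.0206934 m
Layer 2: 730 × 0.66×10⁻⁴ × 0.78 = 0.0375804 m
Δh = 0.0206934 + 0.0375804 = 0.0582738 m ≈ 58 mm

58 mm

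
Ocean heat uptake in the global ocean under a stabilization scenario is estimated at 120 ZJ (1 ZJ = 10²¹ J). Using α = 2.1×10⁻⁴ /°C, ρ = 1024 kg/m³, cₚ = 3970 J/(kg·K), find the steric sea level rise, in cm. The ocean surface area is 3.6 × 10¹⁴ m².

Δh ≈ 1.72 cm

Per unit area: Q = 120×10²¹ / (3.6×10¹⁴) ≈ 3.333×10⁸ J/m²
Δh = αQ/(ρcₚ) = 2.1×10⁻⁴ × 3.333×10⁸ / (1024 × 3970) ≈ 0.017217 m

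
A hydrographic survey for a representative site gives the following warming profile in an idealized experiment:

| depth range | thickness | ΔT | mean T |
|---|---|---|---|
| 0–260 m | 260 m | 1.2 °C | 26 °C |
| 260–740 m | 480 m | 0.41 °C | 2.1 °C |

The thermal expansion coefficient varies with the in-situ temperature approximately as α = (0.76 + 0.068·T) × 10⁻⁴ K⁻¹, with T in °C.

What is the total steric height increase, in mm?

Layer 1: α = (0.76 + 0.068×26)×10⁻⁴ = 2.528×10⁻⁴ K⁻¹
Layer 2: α = (0.76 + 0.068×2.1)×10⁻⁴ = 0.9028×10⁻⁴ K⁻¹
0–260 m: 1.2 × 260 × 2.528×10⁻⁴ = 0.0788736 m
Layer 2: 0.9028×10⁻⁴ × 480 × 0.41 = 0.017767104 m
Δh = 0.0788736 + 0.017767104 = 0.096640704 m ≈ 97 mm

97 mm of thermosteric rise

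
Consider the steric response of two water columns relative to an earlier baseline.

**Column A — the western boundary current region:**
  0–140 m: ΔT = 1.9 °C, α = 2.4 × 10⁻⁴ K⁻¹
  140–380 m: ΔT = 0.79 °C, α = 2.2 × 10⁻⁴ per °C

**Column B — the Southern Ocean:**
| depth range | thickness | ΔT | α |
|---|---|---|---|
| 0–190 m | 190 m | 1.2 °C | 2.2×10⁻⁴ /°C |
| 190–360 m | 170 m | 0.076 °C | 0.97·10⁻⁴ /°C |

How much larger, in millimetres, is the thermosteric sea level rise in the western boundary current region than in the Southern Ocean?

Δh_A − Δh_B ≈ 54 mm

A 140 × 2.4×10⁻⁴ × 1.9 = 0.06384 m
A 0.79 × 240 × 2.2×10⁻⁴ = 0.041712 m
A total: 0.105552 m
B 0–190 m: 190 × 2.2×10⁻⁴ × 1.2 = 0.05016 m
B 0.076 × 170 × 0.97×10⁻⁴ = 0.00125324 m
B total: 0.05141324 m
Difference: 0.105552 − 0.05141324 = 0.05413876 m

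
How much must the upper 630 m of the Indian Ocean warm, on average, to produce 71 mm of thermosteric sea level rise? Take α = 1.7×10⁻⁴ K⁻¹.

ΔT = Δh/(αH) = 0.071 / (1.7×10⁻⁴ × 630) ≈ 0.6629 °C

0.663 °C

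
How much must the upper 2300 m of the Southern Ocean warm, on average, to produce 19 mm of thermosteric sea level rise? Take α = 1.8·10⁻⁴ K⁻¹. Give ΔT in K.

about 0.046 K

ΔT = Δh/(αH) = 0.019 / (1.8×10⁻⁴ × 2300) ≈ 0.04589 K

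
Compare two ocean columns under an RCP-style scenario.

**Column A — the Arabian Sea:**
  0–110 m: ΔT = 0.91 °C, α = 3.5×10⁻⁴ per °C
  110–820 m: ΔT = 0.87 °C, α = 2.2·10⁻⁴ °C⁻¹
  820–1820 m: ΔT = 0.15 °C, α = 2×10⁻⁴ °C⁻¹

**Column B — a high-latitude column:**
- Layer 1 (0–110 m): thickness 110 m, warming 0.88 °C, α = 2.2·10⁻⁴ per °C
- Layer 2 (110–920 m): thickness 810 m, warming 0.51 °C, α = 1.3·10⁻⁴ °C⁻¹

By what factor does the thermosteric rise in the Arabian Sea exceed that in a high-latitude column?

A 110 × 0.91 × 3.5×10⁻⁴ = 0.035035 m
A 0.87 × 2.2×10⁻⁴ × 710 = 0.135894 m
A Layer 3: 2×10⁻⁴ × 1000 × 0.15 = 0.03000 m
A total: 0.200929 m
B Layer 1: 2.2×10⁻⁴ × 110 × 0.88 = 0.021296 m
B 110–920 m: 1.3×10⁻⁴ × 810 × 0.51 = 0.053703 m
B total: 0.074999 m
Ratio: 0.200929 / 0.074999 ≈ 2.679

≈ 2.7×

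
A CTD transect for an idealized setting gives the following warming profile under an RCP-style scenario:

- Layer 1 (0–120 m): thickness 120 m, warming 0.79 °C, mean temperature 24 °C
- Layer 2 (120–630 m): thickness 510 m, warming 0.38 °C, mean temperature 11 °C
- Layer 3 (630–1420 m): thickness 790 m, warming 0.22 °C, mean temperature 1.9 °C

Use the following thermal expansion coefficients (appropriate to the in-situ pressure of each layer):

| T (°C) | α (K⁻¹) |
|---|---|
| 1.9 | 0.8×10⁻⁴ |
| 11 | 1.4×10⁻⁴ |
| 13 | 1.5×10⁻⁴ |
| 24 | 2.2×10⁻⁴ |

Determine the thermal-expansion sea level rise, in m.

Layer 1 at 24 °C → α = 2.2×10⁻⁴ K⁻¹
Layer 2 at 11 °C → α = 1.4×10⁻⁴ K⁻¹
Layer 3 at 1.9 °C → α = 0.8×10⁻⁴ K⁻¹
0–120 m: 2.2×10⁻⁴ × 120 × 0.79 = 0.020856 m
510 × 0.38 × 1.4×10⁻⁴ = 0.027132 m
630–1420 m: 790 × 0.8×10⁻⁴ × 0.22 = 0.013904 m
Δh = 0.020856 + 0.027132 + 0.013904 = 0.061892 m

0.0619 m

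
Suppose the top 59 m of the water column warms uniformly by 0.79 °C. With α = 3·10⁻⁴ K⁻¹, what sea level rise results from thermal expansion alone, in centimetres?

Δh = αΔT·H = 3×10⁻⁴ × 0.79 × 59 = 0.013983 m

about 1.4 cm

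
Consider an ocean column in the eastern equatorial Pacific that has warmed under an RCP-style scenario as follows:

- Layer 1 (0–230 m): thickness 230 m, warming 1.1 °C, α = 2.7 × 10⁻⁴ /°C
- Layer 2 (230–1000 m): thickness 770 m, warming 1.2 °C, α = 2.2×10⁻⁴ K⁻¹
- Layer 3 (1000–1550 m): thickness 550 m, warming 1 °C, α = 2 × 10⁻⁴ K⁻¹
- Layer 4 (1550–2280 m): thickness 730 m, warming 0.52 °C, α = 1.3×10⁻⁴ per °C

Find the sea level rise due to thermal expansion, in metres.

Δh = 0.431 m

2.7×10⁻⁴ × 1.1 × 230 = 0.06831 m
Layer 2: 2.2×10⁻⁴ × 1.2 × 770 = 0.20328 m
Layer 3: 2×10⁻⁴ × 1 × 550 = 0.11000 m
Layer 4: 1.3×10⁻⁴ × 730 × 0.52 = 0.049348 m
Δh = 0.06831 + 0.20328 + 0.11000 + 0.049348 = 0.430938 m ≈ 0.431 m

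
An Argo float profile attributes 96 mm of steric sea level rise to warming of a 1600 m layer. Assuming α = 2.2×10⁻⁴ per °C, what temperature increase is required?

ΔT = Δh/(αH) = 0.096 / (2.2×10⁻⁴ × 1600) ≈ 0.2727 °C

about 0.273 °C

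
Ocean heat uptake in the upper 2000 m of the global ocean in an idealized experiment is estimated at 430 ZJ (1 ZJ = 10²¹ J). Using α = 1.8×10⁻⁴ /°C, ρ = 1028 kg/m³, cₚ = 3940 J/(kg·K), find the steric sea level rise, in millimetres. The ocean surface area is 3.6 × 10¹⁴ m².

Δh = 53 mm

Per unit area: Q = 430×10²¹ / (3.6×10¹⁴) ≈ 1.194×10⁹ J/m²
Δh = αQ/(ρcₚ) = 1.8×10⁻⁴ × 1.194×10⁹ / (1028 × 3940) ≈ 0.053062 m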